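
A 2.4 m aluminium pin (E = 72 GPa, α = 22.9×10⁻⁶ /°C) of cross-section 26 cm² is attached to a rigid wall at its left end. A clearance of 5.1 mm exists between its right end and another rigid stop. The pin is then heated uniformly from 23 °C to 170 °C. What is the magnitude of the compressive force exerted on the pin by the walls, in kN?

P ≈ 232 kN

If the wall were absent the pin would grow by αΔT L = 22.9×10⁻⁶ × 147 × 2400 = 8.079 mm.
This exceeds the 5.1 mm gap, so the wall pushes back. The portion of expansion that must be recovered elastically is δ_free − gap = 8.079 − 5.1 = 2.979 mm.
So σ = E(δ_free − g)/L = 72×10³ × 2.979/2400 = 89.37 MPa.
Force on the wall = σA = 89.37 × 2600 mm² = 232.4 kN.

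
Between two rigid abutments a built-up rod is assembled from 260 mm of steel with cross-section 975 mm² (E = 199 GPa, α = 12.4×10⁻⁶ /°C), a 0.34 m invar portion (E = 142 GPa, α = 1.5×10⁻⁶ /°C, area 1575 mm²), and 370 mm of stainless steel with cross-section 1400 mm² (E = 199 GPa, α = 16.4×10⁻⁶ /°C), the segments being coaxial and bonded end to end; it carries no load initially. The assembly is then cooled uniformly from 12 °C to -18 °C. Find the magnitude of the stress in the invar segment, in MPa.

σ ≈ 44.6 MPa (tensile)

If the supports were absent, the total length change would be Σ αᵢΔT Lᵢ = 12.4×10⁻⁶×30×260 + 1.5×10⁻⁶×30×340 + 16.4×10⁻⁶×30×370 = 0.2941 mm.
Since the ends are fixed, an axial force P builds up, equal in every segment, with P · Σ Lᵢ/(AᵢEᵢ) = δ_free.
Σ Lᵢ/(AᵢEᵢ) = 260/(975×199×10³) + 340/(1575×142×10³) + 370/(1400×199×10³) = 4.188×10⁻⁶ mm/N.
Hence P = δ_free / Σ(L/AE) = 0.2941/4.188×10⁻⁶ = 70.21 kN (tensile).
σ_{invar} = P / A = 70210 / 1575 = 44.58 MPa.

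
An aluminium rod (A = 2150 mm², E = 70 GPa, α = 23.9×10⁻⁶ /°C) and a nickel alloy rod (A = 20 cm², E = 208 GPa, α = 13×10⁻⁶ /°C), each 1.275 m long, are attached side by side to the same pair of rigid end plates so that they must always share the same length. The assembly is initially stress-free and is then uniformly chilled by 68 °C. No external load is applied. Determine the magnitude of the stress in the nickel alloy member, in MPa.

Equilibrium of a rigid end plate with no external load gives equal and opposite internal forces ±P in the two members. Since α_{aluminium} > α_{nickel alloy}, cooling drives the aluminium into tension and the nickel alloy into compression.
Compatibility of the two members (thermal + elastic change equal): (α₁ − α₂)ΔT = P·[1/(A₁E₁) + 1/(A₂E₂)].
|α₁ − α₂|·ΔT = 10.9×10⁻⁶ × 68 = 0.0007412.
1/(A₁E₁) + 1/(A₂E₂) = 1/(2150×70×10³) + 1/(2000×208×10³) = 9.048×10⁻⁹ N⁻¹.
So P = 0.0007412 / 9.048×10⁻⁹ = 81.92 kN.
σ_{nickel alloy} = P/A₂ = 81920/2000 = 40.96 MPa, compressive.

σ ≈ 41 MPa (compressive)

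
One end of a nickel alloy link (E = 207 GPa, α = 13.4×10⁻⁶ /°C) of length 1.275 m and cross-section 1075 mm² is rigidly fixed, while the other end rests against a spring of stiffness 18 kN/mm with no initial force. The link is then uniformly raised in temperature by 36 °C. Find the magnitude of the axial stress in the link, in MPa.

σ ≈ 9.34 MPa (compressive)

Free thermal expansion: δ_free = αΔT L = 13.4×10⁻⁶ × 36 × 1275 = 0.6151 mm.
Let P be the compressive force at the spring. The link shortens elastically by PL/(AE) and the spring compresses by P/k; together these equal δ_free.
So P = δ_free / [L/(AE) + 1/k] = 0.6151 / [ 1275/(1075×207×10³) + 1/(18×10³) ].
P = 0.6151 / 6.129×10⁻⁵ = 10040 N.
σ = P/A = 10040/1075 = 9.336 MPa.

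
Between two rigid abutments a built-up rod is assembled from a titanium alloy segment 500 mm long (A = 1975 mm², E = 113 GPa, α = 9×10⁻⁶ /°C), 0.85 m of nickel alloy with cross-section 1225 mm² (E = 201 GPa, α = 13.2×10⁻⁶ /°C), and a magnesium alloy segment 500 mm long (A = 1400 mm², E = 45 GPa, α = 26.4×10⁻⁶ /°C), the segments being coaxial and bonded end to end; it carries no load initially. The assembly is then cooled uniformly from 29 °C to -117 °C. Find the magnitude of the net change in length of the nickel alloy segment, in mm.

|ΔL| ≈ 0.569 mm

If the supports were absent, the total length change would be Σ αᵢΔT Lᵢ = 9×10⁻⁶×146×500 + 13.2×10⁻⁶×146×850 + 26.4×10⁻⁶×146×500 = 4.222 mm.
The rigid supports impose zero overall length change; the single axial force P common to all segments must satisfy P Σ Lᵢ/(AᵢEᵢ) = δ_free.
Σ Lᵢ/(AᵢEᵢ) = 500/(1975×113×10³) + 850/(1225×201×10³) + 500/(1400×45×10³) = 1.363×10⁻⁵ mm/N.
P = 4.222 / 1.363×10⁻⁵ = 309800 N = 309.8 kN, tensile.
For the nickel alloy segment, free thermal change = 13.2×10⁻⁶×146×850 = 1.638 mm and elastic change from P = 309800×850/(1225×201×10³) = 1.069 mm; these oppose, so the net change is 0.569 mm (segment shortens).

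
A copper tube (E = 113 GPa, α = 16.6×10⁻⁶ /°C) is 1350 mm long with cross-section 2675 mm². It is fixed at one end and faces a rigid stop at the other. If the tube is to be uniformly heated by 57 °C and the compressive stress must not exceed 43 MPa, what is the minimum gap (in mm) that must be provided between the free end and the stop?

g ≈ 0.764 mm

With no wall the tube would lengthen by αΔT L = 16.6×10⁻⁶ × 57 × 1350 = 1.277 mm.
A stress of 43 MPa corresponds to the wall pushing the tube back by σL/E = 43×1350/(113×10³) = 0.5137 mm.
The gap must absorb the remainder: g_min = 1.277 − 0.5137 = 0.7637 mm.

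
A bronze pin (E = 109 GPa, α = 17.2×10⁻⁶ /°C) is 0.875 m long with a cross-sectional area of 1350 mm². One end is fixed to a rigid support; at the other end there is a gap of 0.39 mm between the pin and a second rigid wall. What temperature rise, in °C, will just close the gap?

ΔT ≈ 25.9 °C

Contact occurs when the free expansion equals the gap: αΔT L = 0.39 mm.
So ΔT = g/(αL) = 0.39/(17.2×10⁻⁶ × 875) = 25.91 °C.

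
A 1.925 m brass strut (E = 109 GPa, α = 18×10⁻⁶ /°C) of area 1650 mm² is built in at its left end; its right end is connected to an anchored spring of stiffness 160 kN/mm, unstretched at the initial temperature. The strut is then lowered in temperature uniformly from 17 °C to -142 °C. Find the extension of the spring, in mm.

δ ≈ 2.03 mm

Free thermal contraction: δ_free = αΔT L = 18×10⁻⁶ × 159 × 1925 = 5.509 mm.
Let P be the tensile force in the spring. The strut extends elastically by PL/(AE) and the spring stretches by P/k; together these equal δ_free.
P [ L/(AE) + 1/k ] = δ_free → P [ 1925/(1650×109×10³) + 1/(160×10³) ] = 5.509.
P = 5.509 / 1.695×10⁻⁵ = 325000 N.
Spring extension = P/k = 325000/(160×10³) = 2.031 mm.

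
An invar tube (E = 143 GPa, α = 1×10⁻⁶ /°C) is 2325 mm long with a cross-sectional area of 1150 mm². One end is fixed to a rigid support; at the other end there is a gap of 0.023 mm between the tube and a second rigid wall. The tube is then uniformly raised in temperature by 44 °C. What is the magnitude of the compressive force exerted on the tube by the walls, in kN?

P ≈ 5.61 kN

Free thermal elongation = αΔT L = 1×10⁻⁶ × 44 × 2325 = 0.1023 mm.
The gap closes (δ_free > 0.023 mm) and the wall then resists a further 0.1023 − 0.023 = 0.0793 mm of expansion.
Compatibility: PL/(AE) = 0.0793 mm, so σ = P/A = E × (0.0793/2325) = 4.877 MPa.
Force on the wall = σA = 4.877 × 1150 mm² = 5.609 kN.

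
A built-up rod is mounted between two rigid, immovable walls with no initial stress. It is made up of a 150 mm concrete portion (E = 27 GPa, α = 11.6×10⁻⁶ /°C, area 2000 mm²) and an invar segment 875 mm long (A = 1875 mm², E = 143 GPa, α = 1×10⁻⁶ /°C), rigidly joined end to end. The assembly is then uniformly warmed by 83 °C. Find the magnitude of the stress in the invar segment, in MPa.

σ ≈ 19.2 MPa (compressive)

With the walls removed the bar would change length by δ_free = Σ αᵢΔT Lᵢ = 11.6×10⁻⁶×83×150 + 1×10⁻⁶×83×875 = 0.217 mm.
The walls prevent any net length change, so an axial force P (same in every segment) develops. Compatibility: P · Σ Lᵢ/(AᵢEᵢ) = δ_free.
The series flexibility is Σ Lᵢ/(AᵢEᵢ) = 150/(2000×27×10³) + 875/(1875×143×10³) = 6.041×10⁻⁶ mm/N.
P = 0.217 / 6.041×10⁻⁶ = 35930 N = 35.93 kN, compressive.
σ_{invar} = P / A = 35930 / 1875 = 19.16 MPa.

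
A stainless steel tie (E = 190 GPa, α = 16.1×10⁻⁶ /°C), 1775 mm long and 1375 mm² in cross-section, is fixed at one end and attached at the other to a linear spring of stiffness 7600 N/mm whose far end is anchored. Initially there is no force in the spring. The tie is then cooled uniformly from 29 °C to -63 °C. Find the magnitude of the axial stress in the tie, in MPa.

σ ≈ 13.8 MPa (tensile)

Free thermal contraction: δ_free = αΔT L = 16.1×10⁻⁶ × 92 × 1775 = 2.629 mm.
With a force P in the spring, the elastic change of the tie is PL/(AE) and that of the spring is P/k; compatibility requires their sum to equal δ_free.
P [ L/(AE) + 1/k ] = δ_free → P [ 1775/(1375×190×10³) + 1/(7600) ] = 2.629.
P = 2.629 / 0.0001384 = 19000 N.
σ = P/A = 19000/1375 = 13.82 MPa.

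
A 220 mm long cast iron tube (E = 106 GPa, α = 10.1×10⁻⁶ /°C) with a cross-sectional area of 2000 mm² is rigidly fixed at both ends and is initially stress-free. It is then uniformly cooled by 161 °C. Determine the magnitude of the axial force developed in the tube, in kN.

The ends cannot move, so σ = EαΔT = 106×10³ × 10.1×10⁻⁶ × 161 = 172.4 MPa.
P = AEαΔT = 2000 × 106×10³ × 10.1×10⁻⁶ × 161 = 344.7 kN (tensile).

P ≈ 345 kN (tensile)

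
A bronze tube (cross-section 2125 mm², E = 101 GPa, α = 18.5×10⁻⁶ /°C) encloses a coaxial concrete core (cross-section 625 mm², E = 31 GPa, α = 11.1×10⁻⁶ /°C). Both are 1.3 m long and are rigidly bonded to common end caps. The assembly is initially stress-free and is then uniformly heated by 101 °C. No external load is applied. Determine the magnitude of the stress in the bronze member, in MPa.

Equilibrium of a rigid end plate with no external load gives equal and opposite internal forces ±P in the two members. Since α_{bronze} > α_{concrete}, heating drives the bronze into compression and the concrete into tension.
Compatibility of the two members (thermal + elastic change equal): (α₁ − α₂)ΔT = P·[1/(A₁E₁) + 1/(A₂E₂)].
|α₁ − α₂|·ΔT = 7.4×10⁻⁶ × 101 = 0.0007474.
1/(A₁E₁) + 1/(A₂E₂) = 1/(2125×101×10³) + 1/(625×31×10³) = 5.627×10⁻⁸ N⁻¹.
P = 0.0007474 / 5.627×10⁻⁸ = 13280 N = 13.28 kN.
σ_{bronze} = P/A₁ = 13280/2125 = 6.25 MPa, compressive.

σ ≈ 6.25 MPa (compressive)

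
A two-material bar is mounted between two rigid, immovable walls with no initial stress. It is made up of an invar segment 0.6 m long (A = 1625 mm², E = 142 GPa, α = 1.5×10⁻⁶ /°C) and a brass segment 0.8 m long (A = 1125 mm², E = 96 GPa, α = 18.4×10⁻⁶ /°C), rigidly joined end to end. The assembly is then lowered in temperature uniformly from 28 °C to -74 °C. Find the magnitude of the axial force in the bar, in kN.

P ≈ 159 kN (tensile)

With the walls removed the bar would change length by δ_free = Σ αᵢΔT Lᵢ = 1.5×10⁻⁶×102×600 + 18.4×10⁻⁶×102×800 = 1.593 mm.
The walls prevent any net length change, so an axial force P (same in every segment) develops. Compatibility: P · Σ Lᵢ/(AᵢEᵢ) = δ_free.
The series flexibility is Σ Lᵢ/(AᵢEᵢ) = 600/(1625×142×10³) + 800/(1125×96×10³) = 1.001×10⁻⁵ mm/N.
Hence P = δ_free / Σ(L/AE) = 1.593/1.001×10⁻⁵ = 159.2 kN (tensile).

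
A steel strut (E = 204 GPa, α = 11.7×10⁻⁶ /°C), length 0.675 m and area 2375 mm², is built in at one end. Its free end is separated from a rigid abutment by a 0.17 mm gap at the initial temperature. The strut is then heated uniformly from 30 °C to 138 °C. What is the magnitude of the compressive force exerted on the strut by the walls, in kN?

Unrestrained expansion: δ_free = αΔT L = 11.7×10⁻⁶ × 108 × 675 = 0.8529 mm.
This exceeds the 0.17 mm gap, so the wall pushes back. The portion of expansion that must be recovered elastically is δ_free − gap = 0.8529 − 0.17 = 0.6829 mm.
So σ = E(δ_free − g)/L = 204×10³ × 0.6829/675 = 206.4 MPa.
Force on the wall = σA = 206.4 × 2375 mm² = 490.2 kN.

P ≈ 490 kN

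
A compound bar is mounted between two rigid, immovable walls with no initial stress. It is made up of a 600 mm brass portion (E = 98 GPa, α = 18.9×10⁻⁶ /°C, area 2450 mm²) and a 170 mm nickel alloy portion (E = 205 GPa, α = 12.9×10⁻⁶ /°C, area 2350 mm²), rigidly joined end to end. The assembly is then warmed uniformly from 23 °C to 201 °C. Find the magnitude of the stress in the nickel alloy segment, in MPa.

σ ≈ 359 MPa (compressive)

Free thermal expansion of the whole bar: Σ αᵢΔT Lᵢ = 18.9×10⁻⁶×178×600 + 12.9×10⁻⁶×178×170 = 2.409 mm.
Since the ends are fixed, an axial force P builds up, equal in every segment, with P · Σ Lᵢ/(AᵢEᵢ) = δ_free.
Σ Lᵢ/(AᵢEᵢ) = 600/(2450×98×10³) + 170/(2350×205×10³) = 2.852×10⁻⁶ mm/N.
Hence P = δ_free / Σ(L/AE) = 2.409/2.852×10⁻⁶ = 844.7 kN (compressive).
σ_{nickel alloy} = P / A = 844700 / 2350 = 359.4 MPa.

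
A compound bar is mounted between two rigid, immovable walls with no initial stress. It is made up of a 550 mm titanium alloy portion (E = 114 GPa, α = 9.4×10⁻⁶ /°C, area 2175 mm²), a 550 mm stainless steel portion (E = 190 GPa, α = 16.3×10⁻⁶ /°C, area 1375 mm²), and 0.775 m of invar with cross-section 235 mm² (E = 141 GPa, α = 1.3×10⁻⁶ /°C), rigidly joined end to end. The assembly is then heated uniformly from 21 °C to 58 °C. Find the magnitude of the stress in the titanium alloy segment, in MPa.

With the walls removed the bar would change length by δ_free = Σ αᵢΔT Lᵢ = 9.4×10⁻⁶×37×550 + 16.3×10⁻⁶×37×550 + 1.3×10⁻⁶×37×775 = 0.5603 mm.
Since the ends are fixed, an axial force P builds up, equal in every segment, with P · Σ Lᵢ/(AᵢEᵢ) = δ_free.
Σ Lᵢ/(AᵢEᵢ) = 550/(2175×114×10³) + 550/(1375×190×10³) + 775/(235×141×10³) = 2.771×10⁻⁵ mm/N.
Hence P = δ_free / Σ(L/AE) = 0.5603/2.771×10⁻⁵ = 20.22 kN (compressive).
σ_{titanium alloy} = P / A = 20220 / 2175 = 9.295 MPa.

σ ≈ 9.3 MPa (compressive)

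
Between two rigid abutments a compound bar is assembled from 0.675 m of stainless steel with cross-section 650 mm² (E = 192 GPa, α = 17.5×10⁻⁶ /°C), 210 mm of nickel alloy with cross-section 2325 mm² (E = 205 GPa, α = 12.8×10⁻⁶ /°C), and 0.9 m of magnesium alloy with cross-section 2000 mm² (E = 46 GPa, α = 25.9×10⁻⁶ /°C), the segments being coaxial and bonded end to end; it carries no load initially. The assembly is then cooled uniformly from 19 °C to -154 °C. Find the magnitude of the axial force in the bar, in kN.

With the walls removed the bar would change length by δ_free = Σ αᵢΔT Lᵢ = 17.5×10⁻⁶×173×675 + 12.8×10⁻⁶×173×210 + 25.9×10⁻⁶×173×900 = 6.541 mm.
Since the ends are fixed, an axial force P builds up, equal in every segment, with P · Σ Lᵢ/(AᵢEᵢ) = δ_free.
The series flexibility is Σ Lᵢ/(AᵢEᵢ) = 675/(650×192×10³) + 210/(2325×205×10³) + 900/(2000×46×10³) = 1.563×10⁻⁵ mm/N.
P = 6.541 / 1.563×10⁻⁵ = 418500 N = 418.5 kN, tensile.

P ≈ 418 kN (tensile)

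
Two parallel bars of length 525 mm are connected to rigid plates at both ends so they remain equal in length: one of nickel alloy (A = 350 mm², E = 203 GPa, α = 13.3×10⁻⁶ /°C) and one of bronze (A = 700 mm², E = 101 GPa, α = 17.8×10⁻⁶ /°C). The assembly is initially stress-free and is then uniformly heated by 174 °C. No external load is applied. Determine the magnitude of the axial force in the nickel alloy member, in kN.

Both members must finish at the same length. With the larger α, the bronze tends to over-expand; the plates restrain it, putting the bronze in compression and the nickel alloy in tension. With no external load the two internal forces are equal and opposite, magnitude P.
Equating the net (thermal + elastic) strains gives |α₁ − α₂|·ΔT = P·[1/(A₁E₁) + 1/(A₂E₂)].
|α₁ − α₂|·ΔT = 4.5×10⁻⁶ × 174 = 0.000783.
1/(A₁E₁) + 1/(A₂E₂) = 1/(350×203×10³) + 1/(700×101×10³) = 2.822×10⁻⁸ N⁻¹.
P = 0.000783 / 2.822×10⁻⁸ = 27750 N = 27.75 kN.

P ≈ 27.7 kN (tensile in the nickel alloy)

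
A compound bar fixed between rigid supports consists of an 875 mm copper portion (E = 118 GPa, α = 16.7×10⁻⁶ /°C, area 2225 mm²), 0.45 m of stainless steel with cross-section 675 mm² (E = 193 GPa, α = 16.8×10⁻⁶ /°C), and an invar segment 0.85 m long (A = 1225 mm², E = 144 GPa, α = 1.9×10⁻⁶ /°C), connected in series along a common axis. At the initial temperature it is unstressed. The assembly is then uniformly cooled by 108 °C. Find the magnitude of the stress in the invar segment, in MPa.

σ ≈ 181 MPa (tensile)

If the supports were absent, the total length change would be Σ αᵢΔT Lᵢ = 16.7×10⁻⁶×108×875 + 16.8×10⁻⁶×108×450 + 1.9×10⁻⁶×108×850 = 2.569 mm.
The walls prevent any net length change, so an axial force P (same in every segment) develops. Compatibility: P · Σ Lᵢ/(AᵢEᵢ) = δ_free.
The series flexibility is Σ Lᵢ/(AᵢEᵢ) = 875/(2225×118×10³) + 450/(675×193×10³) + 850/(1225×144×10³) = 1.161×10⁻⁵ mm/N.
P = 2.569 / 1.161×10⁻⁵ = 221400 N = 221.4 kN, tensile.
σ_{invar} = P / A = 221400 / 1225 = 180.7 MPa.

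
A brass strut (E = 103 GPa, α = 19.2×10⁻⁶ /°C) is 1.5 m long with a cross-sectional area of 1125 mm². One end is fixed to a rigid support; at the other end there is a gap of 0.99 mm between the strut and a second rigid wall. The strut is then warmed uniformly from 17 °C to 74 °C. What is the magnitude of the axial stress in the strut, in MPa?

σ ≈ 44.7 MPa (compressive)

If the wall were absent the strut would grow by αΔT L = 19.2×10⁻⁶ × 57 × 1500 = 1.642 mm.
After closing the 0.99 mm clearance, 1.642 − 0.99 = 0.6516 mm of expansion remains to be suppressed by the wall.
Compatibility: PL/(AE) = 0.6516 mm, so σ = P/A = E × (0.6516/1500) = 44.74 MPa.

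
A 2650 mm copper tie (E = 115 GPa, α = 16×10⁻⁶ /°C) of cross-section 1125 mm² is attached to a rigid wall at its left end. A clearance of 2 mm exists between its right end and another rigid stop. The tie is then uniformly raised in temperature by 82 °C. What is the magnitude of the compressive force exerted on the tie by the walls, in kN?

P ≈ 72.1 kN

If the wall were absent the tie would grow by αΔT L = 16×10⁻⁶ × 82 × 2650 = 3.477 mm.
After closing the 2 mm clearance, 3.477 − 2 = 1.477 mm of expansion remains to be suppressed by the wall.
That suppressed elongation corresponds to σ = E·Δ/L = 115×10³ × 1.477/2650 = 64.09 MPa.
Force on the wall = σA = 64.09 × 1125 mm² = 72.1 kN.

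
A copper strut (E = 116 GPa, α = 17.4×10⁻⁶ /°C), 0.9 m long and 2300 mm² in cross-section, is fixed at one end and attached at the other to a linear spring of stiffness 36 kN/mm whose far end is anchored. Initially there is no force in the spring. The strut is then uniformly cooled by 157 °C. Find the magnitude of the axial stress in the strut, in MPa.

The unrestrained thermal change is αΔT L = 17.4×10⁻⁶ × 157 × 900 = 2.459 mm.
With a force P in the spring, the elastic change of the strut is PL/(AE) and that of the spring is P/k; compatibility requires their sum to equal δ_free.
P [ L/(AE) + 1/k ] = δ_free → P [ 900/(2300×116×10³) + 1/(36×10³) ] = 2.459.
P = 2.459 / 3.115×10⁻⁵ = 78930 N.
σ = P/A = 78930/2300 = 34.32 MPa.

σ ≈ 34.3 MPa (tensile)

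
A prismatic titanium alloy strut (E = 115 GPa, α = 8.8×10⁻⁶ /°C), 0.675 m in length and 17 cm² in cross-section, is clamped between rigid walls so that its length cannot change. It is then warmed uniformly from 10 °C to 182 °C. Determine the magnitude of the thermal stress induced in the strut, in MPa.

σ ≈ 174 MPa (compressive)

With length fixed, the mechanical strain must cancel the thermal strain αΔT = 8.8×10⁻⁶ × 172 = 1513.6×10⁻⁶.
Hence σ = E·αΔT = 115×10³ × 1513.6×10⁻⁶ = 174.1 MPa, compressive.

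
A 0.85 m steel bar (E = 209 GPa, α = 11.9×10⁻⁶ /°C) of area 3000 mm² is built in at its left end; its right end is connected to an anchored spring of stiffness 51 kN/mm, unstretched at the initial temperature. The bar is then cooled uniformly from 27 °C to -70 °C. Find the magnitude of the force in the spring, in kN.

P ≈ 46.8 kN

Free thermal contraction: δ_free = αΔT L = 11.9×10⁻⁶ × 97 × 850 = 0.9812 mm.
With a force P in the spring, the elastic change of the bar is PL/(AE) and that of the spring is P/k; compatibility requires their sum to equal δ_free.
So P = δ_free / [L/(AE) + 1/k] = 0.9812 / [ 850/(3000×209×10³) + 1/(51×10³) ].
P = 0.9812 / 2.096×10⁻⁵ = 46800 N.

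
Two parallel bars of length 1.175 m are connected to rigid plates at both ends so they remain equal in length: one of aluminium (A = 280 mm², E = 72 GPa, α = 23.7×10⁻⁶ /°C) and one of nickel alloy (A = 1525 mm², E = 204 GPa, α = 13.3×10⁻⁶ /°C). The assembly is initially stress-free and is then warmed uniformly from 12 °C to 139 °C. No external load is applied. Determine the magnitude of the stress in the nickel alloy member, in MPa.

The aluminium has the larger α, so on heating it would change length more than the nickel alloy if both were free. The rigid plates force a common final length, so the aluminium is put into compression and the nickel alloy into tension, with equal and opposite forces P (no external load).
Setting the final lengths equal and cancelling L: (α₁ − α₂)ΔT = P/(A₁E₁) + P/(A₂E₂).
|α₁ − α₂|·ΔT = 10.4×10⁻⁶ × 127 = 0.001321.
1/(A₁E₁) + 1/(A₂E₂) = 1/(280×72×10³) + 1/(1525×204×10³) = 5.282×10⁻⁸ N⁻¹.
So P = 0.001321 / 5.282×10⁻⁸ = 25.01 kN.
σ_{nickel alloy} = P/A₂ = 25010/1525 = 16.4 MPa, tensile.

σ ≈ 16.4 MPa (tensile)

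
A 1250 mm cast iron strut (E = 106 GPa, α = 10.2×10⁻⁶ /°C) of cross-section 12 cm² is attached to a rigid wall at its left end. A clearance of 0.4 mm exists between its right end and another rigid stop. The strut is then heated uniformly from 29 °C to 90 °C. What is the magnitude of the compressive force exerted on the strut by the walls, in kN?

P ≈ 38.4 kN

Unrestrained expansion: δ_free = αΔT L = 10.2×10⁻⁶ × 61 × 1250 = 0.7777 mm.
After closing the 0.4 mm clearance, 0.7777 − 0.4 = 0.3777 mm of expansion remains to be suppressed by the wall.
So σ = E(δ_free − g)/L = 106×10³ × 0.3777/1250 = 32.03 MPa.
P = σA = 32.03 × 1200 = 38.44 kN.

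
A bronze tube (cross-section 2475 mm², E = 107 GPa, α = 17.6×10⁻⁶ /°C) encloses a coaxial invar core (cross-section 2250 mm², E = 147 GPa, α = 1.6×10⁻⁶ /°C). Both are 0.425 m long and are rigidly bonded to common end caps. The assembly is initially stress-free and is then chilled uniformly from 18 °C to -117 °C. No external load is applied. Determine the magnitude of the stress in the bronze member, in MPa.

σ ≈ 128 MPa (tensile)

Both members must finish at the same length. With the larger α, the bronze tends to over-contract; the plates restrain it, putting the bronze in tension and the invar in compression. With no external load the two internal forces are equal and opposite, magnitude P.
Setting the final lengths equal and cancelling L: (α₁ − α₂)ΔT = P/(A₁E₁) + P/(A₂E₂).
|α₁ − α₂|·ΔT = 16×10⁻⁶ × 135 = 0.00216.
1/(A₁E₁) + 1/(A₂E₂) = 1/(2475×107×10³) + 1/(2250×147×10³) = 6.8×10⁻⁹ N⁻¹.
So P = 0.00216 / 6.8×10⁻⁹ = 317.7 kN.
σ_{bronze} = P/A₁ = 317700/2475 = 128.4 MPa, tensile.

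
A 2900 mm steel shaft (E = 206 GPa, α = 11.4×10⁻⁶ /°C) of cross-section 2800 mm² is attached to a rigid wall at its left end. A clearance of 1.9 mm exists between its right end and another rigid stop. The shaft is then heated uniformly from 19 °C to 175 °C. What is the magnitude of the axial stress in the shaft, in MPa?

σ ≈ 231 MPa (compressive)

Free thermal elongation = αΔT L = 11.4×10⁻⁶ × 156 × 2900 = 5.157 mm.
The gap closes (δ_free > 1.9 mm) and the wall then resists a further 5.157 − 1.9 = 3.257 mm of expansion.
That suppressed elongation corresponds to σ = E·Δ/L = 206×10³ × 3.257/2900 = 231.4 MPa.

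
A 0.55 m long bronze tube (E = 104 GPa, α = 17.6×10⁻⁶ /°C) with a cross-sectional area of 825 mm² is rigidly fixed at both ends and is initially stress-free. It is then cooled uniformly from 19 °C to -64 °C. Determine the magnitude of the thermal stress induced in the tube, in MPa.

Because both ends are immovable the net strain is zero, and the suppressed thermal strain is αΔT = 17.6×10⁻⁶ × 83 = 1460.8×10⁻⁶.
Hence σ = E·αΔT = 104×10³ × 1460.8×10⁻⁶ = 151.9 MPa, tensile.

σ ≈ 152 MPa (tensile)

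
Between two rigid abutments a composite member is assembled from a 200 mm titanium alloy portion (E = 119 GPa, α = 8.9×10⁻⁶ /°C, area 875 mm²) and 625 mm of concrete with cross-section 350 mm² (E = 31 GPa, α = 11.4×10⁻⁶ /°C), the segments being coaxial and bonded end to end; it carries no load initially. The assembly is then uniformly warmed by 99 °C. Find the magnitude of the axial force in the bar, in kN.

With the walls removed the bar would change length by δ_free = Σ αᵢΔT Lᵢ = 8.9×10⁻⁶×99×200 + 11.4×10⁻⁶×99×625 = 0.8816 mm.
The rigid supports impose zero overall length change; the single axial force P common to all segments must satisfy P Σ Lᵢ/(AᵢEᵢ) = δ_free.
The series flexibility is Σ Lᵢ/(AᵢEᵢ) = 200/(875×119×10³) + 625/(350×31×10³) = 5.952×10⁻⁵ mm/N.
P = 0.8816 / 5.952×10⁻⁵ = 14810 N = 14.81 kN, compressive.

P ≈ 14.8 kN (compressive)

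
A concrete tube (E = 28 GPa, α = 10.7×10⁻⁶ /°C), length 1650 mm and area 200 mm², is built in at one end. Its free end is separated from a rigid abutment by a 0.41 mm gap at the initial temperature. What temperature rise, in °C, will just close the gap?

Contact occurs when the free expansion equals the gap: αΔT L = 0.41 mm.
So ΔT = g/(αL) = 0.41/(10.7×10⁻⁶ × 1650) = 23.22 °C.

ΔT ≈ 23.2 °C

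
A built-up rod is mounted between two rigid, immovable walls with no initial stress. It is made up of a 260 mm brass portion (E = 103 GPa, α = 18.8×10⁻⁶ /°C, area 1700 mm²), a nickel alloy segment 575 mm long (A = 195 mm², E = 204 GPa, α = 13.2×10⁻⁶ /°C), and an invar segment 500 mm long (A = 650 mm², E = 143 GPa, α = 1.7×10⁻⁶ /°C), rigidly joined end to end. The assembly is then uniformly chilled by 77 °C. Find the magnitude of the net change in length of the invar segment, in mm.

|ΔL| ≈ 0.194 mm

With the walls removed the bar would change length by δ_free = Σ αᵢΔT Lᵢ = 18.8×10⁻⁶×77×260 + 13.2×10⁻⁶×77×575 + 1.7×10⁻⁶×77×500 = 1.026 mm.
The rigid supports impose zero overall length change; the single axial force P common to all segments must satisfy P Σ Lᵢ/(AᵢEᵢ) = δ_free.
Σ Lᵢ/(AᵢEᵢ) = 260/(1700×103×10³) + 575/(195×204×10³) + 500/(650×143×10³) = 2.132×10⁻⁵ mm/N.
Hence P = δ_free / Σ(L/AE) = 1.026/2.132×10⁻⁵ = 48.14 kN (tensile).
For the invar segment, free thermal change = 1.7×10⁻⁶×77×500 = 0.06545 mm and elastic change from P = 48140×500/(650×143×10³) = 0.259 mm; these oppose, so the net change is 0.194 mm (segment lengthens).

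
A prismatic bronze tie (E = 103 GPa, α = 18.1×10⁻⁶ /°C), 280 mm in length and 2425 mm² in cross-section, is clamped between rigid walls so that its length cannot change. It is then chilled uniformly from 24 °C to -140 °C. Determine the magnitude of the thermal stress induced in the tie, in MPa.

σ ≈ 306 MPa (tensile)

The supports are rigid, so the total axial strain is zero. The restrained thermal strain is ε = αΔT = 18.1×10⁻⁶ × 164 = 2968.4×10⁻⁶.
σ = EαΔT = 103×10³ × 18.1×10⁻⁶ × 164 = 305.7 MPa (tensile; the tie is trying to contract).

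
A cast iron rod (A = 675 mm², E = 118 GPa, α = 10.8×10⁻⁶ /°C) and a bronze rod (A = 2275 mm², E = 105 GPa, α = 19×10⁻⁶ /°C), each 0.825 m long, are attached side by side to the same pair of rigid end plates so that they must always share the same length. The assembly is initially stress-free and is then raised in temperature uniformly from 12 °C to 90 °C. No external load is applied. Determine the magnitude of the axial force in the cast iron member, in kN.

The bronze has the larger α, so on heating it would change length more than the cast iron if both were free. The rigid plates force a common final length, so the bronze is put into compression and the cast iron into tension, with equal and opposite forces P (no external load).
Equating the net (thermal + elastic) strains gives |α₁ − α₂|·ΔT = P·[1/(A₁E₁) + 1/(A₂E₂)].
|α₁ − α₂|·ΔT = 8.2×10⁻⁶ × 78 = 0.0006396.
1/(A₁E₁) + 1/(A₂E₂) = 1/(675×118×10³) + 1/(2275×105×10³) = 1.674×10⁻⁸ N⁻¹.
P = 0.0006396 / 1.674×10⁻⁸ = 38210 N = 38.21 kN.

P ≈ 38.2 kN (tensile in the cast iron)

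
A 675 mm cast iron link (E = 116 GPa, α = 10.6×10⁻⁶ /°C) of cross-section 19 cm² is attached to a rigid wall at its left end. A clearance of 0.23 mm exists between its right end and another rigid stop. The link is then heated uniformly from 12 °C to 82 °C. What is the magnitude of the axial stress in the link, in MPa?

σ ≈ 46.5 MPa (compressive)

Free thermal elongation = αΔT L = 10.6×10⁻⁶ × 70 × 675 = 0.5008 mm.
This exceeds the 0.23 mm gap, so the wall pushes back. The portion of expansion that must be recovered elastically is δ_free − gap = 0.5008 − 0.23 = 0.2708 mm.
Compatibility: PL/(AE) = 0.2708 mm, so σ = P/A = E × (0.2708/675) = 46.55 MPa.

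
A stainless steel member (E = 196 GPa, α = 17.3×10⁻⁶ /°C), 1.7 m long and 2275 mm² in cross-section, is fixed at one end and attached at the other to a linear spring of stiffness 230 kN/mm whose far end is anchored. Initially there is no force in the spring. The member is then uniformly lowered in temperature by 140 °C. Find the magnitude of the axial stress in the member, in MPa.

The unrestrained thermal change is αΔT L = 17.3×10⁻⁶ × 140 × 1700 = 4.117 mm.
With a force P in the spring, the elastic change of the member is PL/(AE) and that of the spring is P/k; compatibility requires their sum to equal δ_free.
So P = δ_free / [L/(AE) + 1/k] = 4.117 / [ 1700/(2275×196×10³) + 1/(230×10³) ].
P = 4.117 / 8.16×10⁻⁶ = 504600 N.
σ = P/A = 504600/2275 = 221.8 MPa.

σ ≈ 222 MPa (tensile)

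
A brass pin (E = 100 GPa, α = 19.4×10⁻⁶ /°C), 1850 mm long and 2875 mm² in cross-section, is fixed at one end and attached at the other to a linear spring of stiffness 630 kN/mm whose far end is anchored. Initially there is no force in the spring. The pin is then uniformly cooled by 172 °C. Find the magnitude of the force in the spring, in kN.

Free thermal contraction: δ_free = αΔT L = 19.4×10⁻⁶ × 172 × 1850 = 6.173 mm.
Let P be the tensile force in the spring. The pin extends elastically by PL/(AE) and the spring stretches by P/k; together these equal δ_free.
So P = δ_free / [L/(AE) + 1/k] = 6.173 / [ 1850/(2875×100×10³) + 1/(630×10³) ].
P = 6.173 / 8.022×10⁻⁶ = 769500 N.

P ≈ 770 kN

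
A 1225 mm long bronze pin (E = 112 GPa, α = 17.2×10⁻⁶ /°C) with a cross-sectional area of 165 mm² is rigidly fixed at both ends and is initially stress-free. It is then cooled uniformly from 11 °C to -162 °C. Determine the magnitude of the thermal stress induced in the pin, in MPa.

Because both ends are immovable the net strain is zero, and the suppressed thermal strain is αΔT = 17.2×10⁻⁶ × 173 = 2975.6×10⁻⁶.
The stress required to suppress this strain is σ = Eε = 112×10³ × 2975.6×10⁻⁶ = 333.3 MPa, tensile since the pin is trying to contract.

σ ≈ 333 MPa (tensile)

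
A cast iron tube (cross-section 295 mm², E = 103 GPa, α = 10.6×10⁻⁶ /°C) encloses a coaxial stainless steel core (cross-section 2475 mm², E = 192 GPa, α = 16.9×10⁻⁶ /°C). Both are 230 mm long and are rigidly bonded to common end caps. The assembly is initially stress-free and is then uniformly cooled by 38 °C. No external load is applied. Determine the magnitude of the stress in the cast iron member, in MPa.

The stainless steel has the larger α, so on cooling it would change length more than the cast iron if both were free. The rigid plates force a common final length, so the stainless steel is put into tension and the cast iron into compression, with equal and opposite forces P (no external load).
Equating the net (thermal + elastic) strains gives |α₁ − α₂|·ΔT = P·[1/(A₁E₁) + 1/(A₂E₂)].
|α₁ − α₂|·ΔT = 6.3×10⁻⁶ × 38 = 0.0002394.
1/(A₁E₁) + 1/(A₂E₂) = 1/(295×103×10³) + 1/(2475×192×10³) = 3.502×10⁻⁸ N⁻¹.
P = 0.0002394 / 3.502×10⁻⁸ = 6837 N = 6.837 kN.
σ_{cast iron} = P/A₁ = 6837/295 = 23.18 MPa, compressive.

σ ≈ 23.2 MPa (compressive)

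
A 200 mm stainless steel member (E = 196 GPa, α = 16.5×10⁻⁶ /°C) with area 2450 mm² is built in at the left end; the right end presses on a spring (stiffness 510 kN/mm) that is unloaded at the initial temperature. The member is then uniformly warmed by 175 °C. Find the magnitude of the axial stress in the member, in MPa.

The unrestrained thermal change is αΔT L = 16.5×10⁻⁶ × 175 × 200 = 0.5775 mm.
Let P be the compressive force at the spring. The member shortens elastically by PL/(AE) and the spring compresses by P/k; together these equal δ_free.
So P = δ_free / [L/(AE) + 1/k] = 0.5775 / [ 200/(2450×196×10³) + 1/(510×10³) ].
P = 0.5775 / 2.377×10⁻⁶ = 242900 N.
σ = P/A = 242900/2450 = 99.15 MPa.

σ ≈ 99.2 MPa (compressive)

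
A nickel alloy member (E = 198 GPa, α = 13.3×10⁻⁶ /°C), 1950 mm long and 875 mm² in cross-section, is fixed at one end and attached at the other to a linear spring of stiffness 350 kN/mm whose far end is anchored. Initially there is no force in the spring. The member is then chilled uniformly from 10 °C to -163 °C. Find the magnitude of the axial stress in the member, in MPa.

Free thermal contraction: δ_free = αΔT L = 13.3×10⁻⁶ × 173 × 1950 = 4.487 mm.
Let P be the tensile force in the spring. The member extends elastically by PL/(AE) and the spring stretches by P/k; together these equal δ_free.
P [ L/(AE) + 1/k ] = δ_free → P [ 1950/(875×198×10³) + 1/(350×10³) ] = 4.487.
P = 4.487 / 1.411×10⁻⁵ = 317900 N.
σ = P/A = 317900/875 = 363.3 MPa.

σ ≈ 363 MPa (tensile)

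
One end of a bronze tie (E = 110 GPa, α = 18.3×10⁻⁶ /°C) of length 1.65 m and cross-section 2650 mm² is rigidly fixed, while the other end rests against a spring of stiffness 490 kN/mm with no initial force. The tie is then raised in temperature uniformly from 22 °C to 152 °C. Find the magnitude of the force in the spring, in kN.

P ≈ 510 kN

Free thermal expansion: δ_free = αΔT L = 18.3×10⁻⁶ × 130 × 1650 = 3.925 mm.
With a force P in the spring, the elastic change of the tie is PL/(AE) and that of the spring is P/k; compatibility requires their sum to equal δ_free.
So P = δ_free / [L/(AE) + 1/k] = 3.925 / [ 1650/(2650×110×10³) + 1/(490×10³) ].
P = 3.925 / 7.701×10⁻⁶ = 509700 N.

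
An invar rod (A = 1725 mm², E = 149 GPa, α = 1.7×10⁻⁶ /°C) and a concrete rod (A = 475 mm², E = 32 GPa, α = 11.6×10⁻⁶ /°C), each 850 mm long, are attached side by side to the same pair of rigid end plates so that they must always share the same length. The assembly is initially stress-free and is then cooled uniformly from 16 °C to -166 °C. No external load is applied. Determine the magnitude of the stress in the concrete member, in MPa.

σ ≈ 54.4 MPa (tensile)

Equilibrium of a rigid end plate with no external load gives equal and opposite internal forces ±P in the two members. Since α_{concrete} > α_{invar}, cooling drives the concrete into tension and the invar into compression.
Setting the final lengths equal and cancelling L: (α₁ − α₂)ΔT = P/(A₁E₁) + P/(A₂E₂).
|α₁ − α₂|·ΔT = 9.9×10⁻⁶ × 182 = 0.001802.
1/(A₁E₁) + 1/(A₂E₂) = 1/(1725×149×10³) + 1/(475×32×10³) = 6.968×10⁻⁸ N⁻¹.
So P = 0.001802 / 6.968×10⁻⁸ = 25.86 kN.
σ_{concrete} = P/A₂ = 25860/475 = 54.44 MPa, tensile.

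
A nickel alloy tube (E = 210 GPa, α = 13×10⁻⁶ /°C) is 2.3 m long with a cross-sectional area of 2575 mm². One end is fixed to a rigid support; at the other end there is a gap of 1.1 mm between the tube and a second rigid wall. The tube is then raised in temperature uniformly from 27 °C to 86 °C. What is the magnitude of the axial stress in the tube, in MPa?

Unrestrained expansion: δ_free = αΔT L = 13×10⁻⁶ × 59 × 2300 = 1.764 mm.
After closing the 1.1 mm clearance, 1.764 − 1.1 = 0.6641 mm of expansion remains to be suppressed by the wall.
Compatibility: PL/(AE) = 0.6641 mm, so σ = P/A = E × (0.6641/2300) = 60.64 MPa.

σ ≈ 60.6 MPa (compressive)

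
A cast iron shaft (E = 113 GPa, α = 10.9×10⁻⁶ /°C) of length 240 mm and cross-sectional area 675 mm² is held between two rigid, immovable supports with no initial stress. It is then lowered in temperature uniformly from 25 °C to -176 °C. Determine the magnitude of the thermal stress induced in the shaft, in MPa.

σ ≈ 248 MPa (tensile)

Because both ends are immovable the net strain is zero, and the suppressed thermal strain is αΔT = 10.9×10⁻⁶ × 201 = 2190.9×10⁻⁶.
σ = EαΔT = 113×10³ × 10.9×10⁻⁶ × 201 = 247.6 MPa (tensile; the shaft is trying to contract).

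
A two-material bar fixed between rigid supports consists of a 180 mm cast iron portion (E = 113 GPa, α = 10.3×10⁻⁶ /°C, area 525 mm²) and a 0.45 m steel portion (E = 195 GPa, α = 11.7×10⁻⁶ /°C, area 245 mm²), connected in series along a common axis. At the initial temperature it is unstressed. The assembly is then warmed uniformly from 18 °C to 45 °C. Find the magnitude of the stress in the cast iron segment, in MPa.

σ ≈ 29.4 MPa (compressive)

If the supports were absent, the total length change would be Σ αᵢΔT Lᵢ = 10.3×10⁻⁶×27×180 + 11.7×10⁻⁶×27×450 = 0.1922 mm.
Since the ends are fixed, an axial force P builds up, equal in every segment, with P · Σ Lᵢ/(AᵢEᵢ) = δ_free.
Σ Lᵢ/(AᵢEᵢ) = 180/(525×113×10³) + 450/(245×195×10³) = 1.245×10⁻⁵ mm/N.
P = 0.1922 / 1.245×10⁻⁵ = 15430 N = 15.43 kN, compressive.
σ_{cast iron} = P / A = 15430 / 525 = 29.4 MPa.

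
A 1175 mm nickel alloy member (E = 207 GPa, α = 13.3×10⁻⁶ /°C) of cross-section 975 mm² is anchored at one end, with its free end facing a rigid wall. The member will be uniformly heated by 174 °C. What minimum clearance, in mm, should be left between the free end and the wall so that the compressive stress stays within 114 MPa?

g ≈ 2.07 mm

Free expansion if unrestrained: δ_free = αΔT L = 13.3×10⁻⁶ × 174 × 1175 = 2.719 mm.
A stress of 114 MPa corresponds to the wall pushing the member back by σL/E = 114×1175/(207×10³) = 0.6471 mm.
So the gap has to take up the difference, g_min = δ_free − σL/E = 2.719 − 0.6471 = 2.072 mm.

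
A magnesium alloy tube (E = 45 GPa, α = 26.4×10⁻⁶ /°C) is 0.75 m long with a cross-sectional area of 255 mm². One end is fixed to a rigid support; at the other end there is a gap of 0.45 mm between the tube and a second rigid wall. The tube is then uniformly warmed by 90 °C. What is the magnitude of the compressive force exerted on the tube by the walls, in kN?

Unrestrained expansion: δ_free = αΔT L = 26.4×10⁻⁶ × 90 × 750 = 1.782 mm.
The gap closes (δ_free > 0.45 mm) and the wall then resists a further 1.782 − 0.45 = 1.332 mm of expansion.
That suppressed elongation corresponds to σ = E·Δ/L = 45×10³ × 1.332/750 = 79.92 MPa.
Force on the wall = σA = 79.92 × 255 mm² = 20.38 kN.

P ≈ 20.4 kN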